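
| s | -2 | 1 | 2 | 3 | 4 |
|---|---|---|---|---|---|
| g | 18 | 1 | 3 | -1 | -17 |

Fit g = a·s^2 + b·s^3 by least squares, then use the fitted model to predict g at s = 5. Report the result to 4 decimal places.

ĝ = -49.5803

The normal equations are: 370·a + 1268·b = -196;  1268·a + 4954·b = -1234.
(Σs^2·s^2 = 370, Σs^2·s^3 = 1268, Σs^3·s^3 = 4954, Σs^2·g = -196, Σs^3·g = -1234.)
Determinant 370·4954 − 1268² = 225156.
a = ((-196)·4954 − 1268·(-1234))/225156 = 148432/56289; b = (370·(-1234) − 1268·(-196))/225156 = -52013/56289.
At s = 5: ĝ = (148432/56289)·(25) + (-52013/56289)·(125) = -930275/18763.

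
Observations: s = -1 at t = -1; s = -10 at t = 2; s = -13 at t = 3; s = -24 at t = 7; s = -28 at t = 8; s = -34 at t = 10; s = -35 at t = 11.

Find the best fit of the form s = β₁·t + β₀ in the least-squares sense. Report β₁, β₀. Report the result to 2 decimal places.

β₁ = -2.90, β₀ = -4.14

The normal system XᵀX·[β₁, β₀]ᵀ = Xᵀs is [[348, 40]; [40, 7]]·[β₁, β₀]ᵀ = [-1175, -145]ᵀ.
Eliminating β₀: 7·(row 1) − 40·(row 2) gives 836·β₁ = 7·(-1175) − 40·(-145) = -2425, so β₁ = -2425/836.
Then β₀ = ((-145) − 40·(-2425/836))/7 = -865/209.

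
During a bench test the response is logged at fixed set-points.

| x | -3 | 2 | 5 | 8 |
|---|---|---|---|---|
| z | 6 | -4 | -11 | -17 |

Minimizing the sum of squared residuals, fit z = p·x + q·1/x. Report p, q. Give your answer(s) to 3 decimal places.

p = -2.155, q = 0.711

MᵀM·[p, q]ᵀ = Mᵀz reads: 102·p + 4·q = -217;  4·p + (6001/14400)·q = -333/40.
Δ = 102·(6001/14400) − 4² = 63617/2400.
p = ((-217)·(6001/14400) − 4·(-333/40))/(63617/2400) = -822697/381702; q = (102·(-333/40) − 4·(-217))/(63617/2400) = 45240/63617.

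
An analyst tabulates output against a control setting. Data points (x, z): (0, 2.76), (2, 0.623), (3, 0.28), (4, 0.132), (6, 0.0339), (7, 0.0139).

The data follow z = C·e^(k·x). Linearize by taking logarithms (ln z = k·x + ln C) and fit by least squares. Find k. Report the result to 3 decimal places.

k = -0.747

Linearized form: ln z = k·x + ln C. From the 6 transformed points,
XᵀX = [[114.0000, 22.0000]; [22.0000, 6]], rhs = [-63.1022, -10.4161]ᵀ  (here Σx = 22.0000, Σ(x)² = 114.0000, Σln z = -10.4161, Σx·ln z = -63.1022).
Slope k = (n·Σx·ln z − Σx·Σln z)/(n·Σ(x)² − (Σx)²) = (6·-63.1022 − 22.0000·-10.4161)/200.0000 = -0.74730; ln C = (Σln z − k·Σx)/n = 1.00407.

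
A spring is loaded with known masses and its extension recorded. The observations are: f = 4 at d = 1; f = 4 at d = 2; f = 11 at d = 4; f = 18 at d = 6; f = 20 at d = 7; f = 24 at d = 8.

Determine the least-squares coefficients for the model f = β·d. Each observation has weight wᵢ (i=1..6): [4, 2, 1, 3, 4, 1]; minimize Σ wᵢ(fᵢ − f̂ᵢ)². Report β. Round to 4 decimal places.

β = 2.9091

Compute the Gram sums: Σwᵢ·d·d = 396.
And Σwᵢ·d·f = 1152.
β = 1152/396 = 2.90909.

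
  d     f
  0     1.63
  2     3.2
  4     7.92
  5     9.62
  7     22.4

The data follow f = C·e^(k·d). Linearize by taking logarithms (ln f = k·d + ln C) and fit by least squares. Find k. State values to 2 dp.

k = 0.37

Linearized form: ln f = k·d + ln C. From the 5 transformed points,
XᵀX = [[94.0000, 18.0000]; [18.0000, 5]], rhs = [43.6865, 9.0940]ᵀ  (here Σd = 18.0000, Σ(d)² = 94.0000, Σln f = 9.0940, Σd·ln f = 43.6865).
Solving (det = 146.0000): k = 0.37493, ln C = 0.46905.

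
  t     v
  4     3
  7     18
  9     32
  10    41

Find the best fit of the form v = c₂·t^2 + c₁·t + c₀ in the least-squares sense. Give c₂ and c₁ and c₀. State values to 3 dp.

Setting ∂/∂c₂ … = 0 gives: 19218·c₂ + 2136·c₁ + 246·c₀ = 7622;  2136·c₂ + 246·c₁ + 30·c₀ = 836;  246·c₂ + 30·c₁ + 4·c₀ = 94.
(Σt^2·t^2 = 19218, Σt^2·t = 2136, Σt^2 = 246, Σt·t = 246, Σt = 30, Σ1 = 4, Σt^2·v = 7622, Σt·v = 836, Σv = 94.)
Solving the 3×3 system (Gaussian elimination) gives c₂ = 5/11, c₁ = -2/33, c₀ = -4.

c₂ = 0.455, c₁ = -0.061, c₀ = -4.000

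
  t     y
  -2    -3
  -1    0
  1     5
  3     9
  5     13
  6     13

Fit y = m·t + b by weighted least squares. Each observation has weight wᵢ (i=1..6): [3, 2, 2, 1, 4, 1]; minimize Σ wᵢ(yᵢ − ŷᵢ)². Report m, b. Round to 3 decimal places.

From the data, Σwᵢ·t·t = 161, Σwᵢ·t = 23, Σwᵢ·1 = 13.
Moment sums: Σwᵢ·t·y = 393, Σwᵢ·y = 75.
MᵀWM·[m, b]ᵀ = MᵀWy becomes [[161, 23]; [23, 13]]·[m, b]ᵀ = [393, 75]ᵀ.
Determinant 161·13 − 23² = 1564.
m = (393·13 − 23·75)/1564 = 846/391; b = (161·75 − 23·393)/1564 = 33/17.

m = 2.164, b = 1.941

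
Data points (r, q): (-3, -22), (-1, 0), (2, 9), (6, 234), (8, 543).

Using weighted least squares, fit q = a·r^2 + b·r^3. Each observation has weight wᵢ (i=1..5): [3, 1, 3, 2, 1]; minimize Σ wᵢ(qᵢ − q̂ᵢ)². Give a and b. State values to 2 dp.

a = 0.52, b = 1.00

Entries of XᵀWX: Σwᵢ·r^2·r^2 = 6980, Σwᵢ·r^2·r^3 = 47686, Σwᵢ·r^3·r^3 = 357836.
Right-hand side: Σwᵢ·r^2·q = 51114, Σwᵢ·r^3·q = 381102.
XᵀWX·[a, b]ᵀ = XᵀWq becomes [[6980, 47686]; [47686, 357836]]·[a, b]ᵀ = [51114, 381102]ᵀ.
Eliminating b: 357836·(row 1) − 47686·(row 2) gives 223740684·a = 357836·51114 − 47686·381102 = 117199332, so a = 1085179/2071673.
Then b = (381102 − 47686·(1085179/2071673))/357836 = 2061757/2071673.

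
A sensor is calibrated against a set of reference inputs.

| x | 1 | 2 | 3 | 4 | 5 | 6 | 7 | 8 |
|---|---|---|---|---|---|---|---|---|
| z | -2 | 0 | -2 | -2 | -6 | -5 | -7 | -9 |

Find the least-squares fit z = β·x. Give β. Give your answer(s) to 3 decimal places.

From the data, Σx·x = 204.
Moment sums: Σx·z = -197.
MᵀM·[β]ᵀ = Mᵀz becomes [[204]]·[β]ᵀ = [-197]ᵀ.
β = (-197)/204 = -0.965686.

β = -0.966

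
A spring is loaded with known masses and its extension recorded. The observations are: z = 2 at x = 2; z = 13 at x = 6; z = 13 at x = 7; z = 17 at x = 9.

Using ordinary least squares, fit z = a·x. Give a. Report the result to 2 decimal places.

Normal-equation sums: Σx·x = 170.
And Σx·z = 326.
Hence a = 326 / 170 ≈ 1.91765.

a = 1.92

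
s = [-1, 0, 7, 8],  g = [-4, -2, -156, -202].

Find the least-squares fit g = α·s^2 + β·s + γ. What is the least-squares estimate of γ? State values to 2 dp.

Compute the Gram sums: Σs^2·s^2 = 6498, Σs^2·s = 854, Σs^2 = 114, Σs·s = 114, Σs = 14, Σ1 = 4.
Right-hand side: Σs^2·g = -20576, Σs·g = -2704, Σg = -364.
Normal equations: [[6498, 854, 114]; [854, 114, 14]; [114, 14, 4]]·[α, β, γ]ᵀ = [-20576, -2704, -364]ᵀ.
Inverting the 3×3 Gram matrix, [α, β, γ]ᵀ = [-3, -1, -2]ᵀ.

γ = -2.00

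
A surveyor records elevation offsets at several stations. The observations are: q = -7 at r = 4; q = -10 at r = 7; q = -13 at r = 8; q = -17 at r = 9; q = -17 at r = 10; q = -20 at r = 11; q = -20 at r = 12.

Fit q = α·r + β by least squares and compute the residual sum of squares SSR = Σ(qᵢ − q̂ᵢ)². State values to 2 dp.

Setting ∂/∂α … = 0 gives: 575·α + 61·β = -985;  61·α + 7·β = -104.
(Σr·r = 575, Σr = 61, Σ1 = 7, Σr·q = -985, Σq = -104.)
Δ = 575·7 − 61² = 304.
α = ((-985)·7 − 61·(-104))/304 = -29/16; β = (575·(-104) − 61·(-985))/304 = 15/16.
Residuals: -11/16, 7/4, 9/16, -13/8, 3/16, -1, 13/16; SSR = 131/16.

SSR = 8.19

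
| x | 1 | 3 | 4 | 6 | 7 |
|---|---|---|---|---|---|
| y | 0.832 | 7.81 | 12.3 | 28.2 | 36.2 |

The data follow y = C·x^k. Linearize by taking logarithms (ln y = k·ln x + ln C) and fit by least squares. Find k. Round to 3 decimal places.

k = 1.944

Taking logs, ln y = k·ln x + ln C, so regress ln y on ln x.
Sums: Σln x = 6.2226, Σ(ln x)² = 10.1257, Σln y = 11.3095, Σln x·ln y = 18.7044.
Normal system: [[10.1257, 6.2226]; [6.2226, 5]]·[k, ln C]ᵀ = [18.7044, 11.3095]ᵀ.
Solving (det = 11.9082): k = 1.94387, ln C = -0.15728.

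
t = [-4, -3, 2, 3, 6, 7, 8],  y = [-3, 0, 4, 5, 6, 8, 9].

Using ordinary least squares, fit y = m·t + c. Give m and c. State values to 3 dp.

Compute the Gram sums: Σt·t = 187, Σt = 19, Σ1 = 7.
Moment sums: Σt·y = 199, Σy = 29.
Determinant 187·7 − 19² = 948.
m = (199·7 − 19·29)/948 = 421/474; c = (187·29 − 19·199)/948 = 821/474.

m = 0.888, c = 1.732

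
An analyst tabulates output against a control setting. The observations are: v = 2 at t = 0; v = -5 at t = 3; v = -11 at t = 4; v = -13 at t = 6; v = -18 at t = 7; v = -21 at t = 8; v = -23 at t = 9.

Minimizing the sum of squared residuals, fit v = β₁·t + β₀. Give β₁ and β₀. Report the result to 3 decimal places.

Normal-equation sums: Σt·t = 255, Σt = 37, Σ1 = 7.
For Mᵀv: Σt·v = -638, Σv = -89.
MᵀM·[β₁, β₀]ᵀ = Mᵀv becomes [[255, 37]; [37, 7]]·[β₁, β₀]ᵀ = [-638, -89]ᵀ.
Determinant 255·7 − 37² = 416.
β₁ = ((-638)·7 − 37·(-89))/416 = -1173/416; β₀ = (255·(-89) − 37·(-638))/416 = 911/416.

β₁ = -2.820, β₀ = 2.190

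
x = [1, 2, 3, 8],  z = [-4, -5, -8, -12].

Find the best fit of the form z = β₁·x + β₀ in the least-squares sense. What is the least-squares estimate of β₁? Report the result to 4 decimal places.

From the data, Σx·x = 78, Σx = 14, Σ1 = 4.
And Σx·z = -134, Σz = -29.
Determinant 78·4 − 14² = 116.
β₁ = ((-134)·4 − 14·(-29))/116 = -65/58; β₀ = (78·(-29) − 14·(-134))/116 = -193/58.

β₁ = -1.1207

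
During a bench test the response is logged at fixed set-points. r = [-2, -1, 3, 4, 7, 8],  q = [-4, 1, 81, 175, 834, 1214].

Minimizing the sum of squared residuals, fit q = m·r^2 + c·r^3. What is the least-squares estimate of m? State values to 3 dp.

m = 3.024

With design matrix M, MᵀM = [[6851, 50809]; [50809, 384683]] and Mᵀq = [122076, 921048]ᵀ.
Eliminating c: 384683·(row 1) − 50809·(row 2) gives 53908752·m = 384683·122076 − 50809·921048 = 163034076, so m = 13586173/4492396.
Then c = (921048 − 50809·(13586173/4492396))/384683 = 289087/144916.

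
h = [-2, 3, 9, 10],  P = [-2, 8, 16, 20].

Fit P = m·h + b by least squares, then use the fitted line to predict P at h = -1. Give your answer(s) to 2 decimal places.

P̂ = 0.16

Compute the Gram sums: Σh·h = 194, Σh = 20, Σ1 = 4.
For MᵀP: Σh·P = 372, ΣP = 42.
So MᵀM·[m, b]ᵀ = MᵀP: [[194, 20]; [20, 4]]·[m, b]ᵀ = [372, 42]ᵀ.
det = 194·4 − 20² = 376.
m = (372·4 − 20·42)/376 = 81/47; b = (194·42 − 20·372)/376 = 177/94.
At h = -1: P̂ = (81/47)·(-1) + (177/94)·(1) = 15/94.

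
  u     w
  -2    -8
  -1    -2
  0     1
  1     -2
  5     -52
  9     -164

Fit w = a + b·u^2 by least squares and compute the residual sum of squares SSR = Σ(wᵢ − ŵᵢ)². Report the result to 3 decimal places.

SSR = 2.741

Sums needed: Σ1 = 6, Σu^2 = 112, Σu^2·u^2 = 7204.
Moment sums: Σw = -227, Σu^2·w = -14620.
det = 6·7204 − 112² = 30680.
a = ((-227)·7204 − 112·(-14620))/30680 = 41/590; b = (6·(-14620) − 112·(-227))/30680 = -599/295.
Residuals: 31/590, -23/590, 549/590, -23/590, -771/590, 237/590; SSR = 1617/590.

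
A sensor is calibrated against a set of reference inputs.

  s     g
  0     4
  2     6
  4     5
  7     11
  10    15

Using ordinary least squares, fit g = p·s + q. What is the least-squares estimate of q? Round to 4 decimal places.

MᵀM·[p, q]ᵀ = Mᵀg reads: 169·p + 23·q = 259;  23·p + 5·q = 41.
(Σs·s = 169, Σs = 23, Σ1 = 5, Σs·g = 259, Σg = 41.)
Determinant 169·5 − 23² = 316.
p = (259·5 − 23·41)/316 = 88/79; q = (169·41 − 23·259)/316 = 243/79.

q = 3.0759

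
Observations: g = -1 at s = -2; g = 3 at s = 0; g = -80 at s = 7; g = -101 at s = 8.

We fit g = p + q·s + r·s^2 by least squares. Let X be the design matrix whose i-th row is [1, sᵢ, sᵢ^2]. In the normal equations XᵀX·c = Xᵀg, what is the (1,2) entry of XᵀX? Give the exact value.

Row 1 ↔ basis 1, column 2 ↔ basis s, so (XᵀX)_{1,2} = Σᵢ s = (1)·(-2) + (1)·(0) + (1)·(7) + (1)·(8) = 13.

13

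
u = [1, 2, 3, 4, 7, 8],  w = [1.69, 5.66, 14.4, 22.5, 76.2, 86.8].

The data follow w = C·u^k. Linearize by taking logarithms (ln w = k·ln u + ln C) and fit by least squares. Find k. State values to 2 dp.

Let Y = ln w. Fitting Y = k·ln u + ln C by least squares:
Σln u = 7.2034, Σ(ln u)² = 11.7199, Σln w = 16.8359, Σln u·ln w = 26.1622.
Normal system: [[11.7199, 7.2034]; [7.2034, 6]]·[k, ln C]ᵀ = [26.1622, 16.8359]ᵀ.
Δ = 11.7199·6 − (7.2034)² = 18.4301; k = (26.1622·6 − 7.2034·16.8359)/18.4301 = 1.93691, ln C = (11.7199·16.8359 − 7.2034·26.1622)/18.4301 = 0.48059.

k = 1.94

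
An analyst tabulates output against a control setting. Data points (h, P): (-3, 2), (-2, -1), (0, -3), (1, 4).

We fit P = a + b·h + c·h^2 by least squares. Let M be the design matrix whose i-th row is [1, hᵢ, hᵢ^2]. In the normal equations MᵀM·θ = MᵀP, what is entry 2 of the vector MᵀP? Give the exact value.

Entry 2 ↔ basis h, so (MᵀP)_{2} = Σᵢ (h)·Pᵢ = (-3)·(2) + (-2)·(-1) + (0)·(-3) + (1)·(4) = 0.

0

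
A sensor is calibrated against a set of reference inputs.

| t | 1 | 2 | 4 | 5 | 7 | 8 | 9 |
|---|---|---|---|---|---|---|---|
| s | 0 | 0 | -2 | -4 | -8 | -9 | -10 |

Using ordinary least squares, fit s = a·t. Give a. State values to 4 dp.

a = -1.0250

Sums needed: Σt·t = 240.
Right-hand side: Σt·s = -246.
So AᵀA·[a]ᵀ = Aᵀs: [[240]]·[a]ᵀ = [-246]ᵀ.
Hence a = -246 / 240 ≈ -1.025.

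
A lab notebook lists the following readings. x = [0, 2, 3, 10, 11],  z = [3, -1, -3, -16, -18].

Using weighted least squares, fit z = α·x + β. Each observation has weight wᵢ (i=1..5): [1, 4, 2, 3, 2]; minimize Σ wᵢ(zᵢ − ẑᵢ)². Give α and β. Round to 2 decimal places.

α = -1.88, β = 2.78

Compute the Gram sums: Σwᵢ·x·x = 576, Σwᵢ·x = 66, Σwᵢ·1 = 12.
Moment sums: Σwᵢ·x·z = -902, Σwᵢ·z = -91.
Normal equations: [[576, 66]; [66, 12]]·[α, β]ᵀ = [-902, -91]ᵀ.
Eliminating β: 12·(row 1) − 66·(row 2) gives 2556·α = 12·(-902) − 66·(-91) = -4818, so α = -803/426.
Then β = ((-91) − 66·(-803/426))/12 = 593/213.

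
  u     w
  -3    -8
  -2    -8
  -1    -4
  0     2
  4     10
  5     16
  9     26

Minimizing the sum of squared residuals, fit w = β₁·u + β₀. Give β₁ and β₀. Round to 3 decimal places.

β₁ = 2.943, β₀ = -0.188

Compute the Gram sums: Σu·u = 136, Σu = 12, Σ1 = 7.
Moment sums: Σu·w = 398, Σw = 34.
AᵀA·[β₁, β₀]ᵀ = Aᵀw becomes [[136, 12]; [12, 7]]·[β₁, β₀]ᵀ = [398, 34]ᵀ.
Eliminating β₀: 7·(row 1) − 12·(row 2) gives 808·β₁ = 7·398 − 12·34 = 2378, so β₁ = 1189/404.
Then β₀ = (34 − 12·(1189/404))/7 = -19/101.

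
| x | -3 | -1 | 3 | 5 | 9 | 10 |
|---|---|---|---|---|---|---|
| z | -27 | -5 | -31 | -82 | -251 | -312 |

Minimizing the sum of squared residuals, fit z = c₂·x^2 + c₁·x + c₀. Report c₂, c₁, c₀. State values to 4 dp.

c₂ = -3.0136, c₁ = -0.7094, c₀ = -2.2721

The normal system MᵀM·[c₂, c₁, c₀]ᵀ = Mᵀz is [[17349, 1853, 225]; [1853, 225, 23]; [225, 23, 6]]·[c₂, c₁, c₀]ᵀ = [-54108, -5796, -708]ᵀ.
Inverting the 3×3 Gram matrix, [c₂, c₁, c₀]ᵀ = [-179533/59575, -42261/59575, -135362/59575]ᵀ.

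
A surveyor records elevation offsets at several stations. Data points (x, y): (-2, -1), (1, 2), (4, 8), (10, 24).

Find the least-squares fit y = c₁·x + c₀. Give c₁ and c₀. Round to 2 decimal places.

From the data, Σx·x = 121, Σx = 13, Σ1 = 4.
For Mᵀy: Σx·y = 276, Σy = 33.
det = 121·4 − 13² = 315.
c₁ = (276·4 − 13·33)/315 = 15/7; c₀ = (121·33 − 13·276)/315 = 9/7.

c₁ = 2.14, c₀ = 1.29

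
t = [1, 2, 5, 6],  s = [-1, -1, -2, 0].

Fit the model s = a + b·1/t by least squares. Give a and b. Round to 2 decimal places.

a = -0.97, b = -0.07

With design matrix X, XᵀX = [[4, 28/15]; [28/15, 593/450]] and Xᵀs = [-4, -19/10]ᵀ.
Determinant 4·(593/450) − (28/15)² = 134/75.
a = ((-4)·(593/450) − (28/15)·(-19/10))/(134/75) = -194/201; b = (4·(-19/10) − (28/15)·(-4))/(134/75) = -5/67.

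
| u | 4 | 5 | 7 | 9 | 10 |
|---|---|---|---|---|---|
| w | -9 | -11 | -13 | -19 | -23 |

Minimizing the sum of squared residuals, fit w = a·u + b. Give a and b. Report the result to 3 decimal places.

With design matrix M, MᵀM = [[271, 35]; [35, 5]] and Mᵀw = [-583, -75]ᵀ.
Eliminating b: 5·(row 1) − 35·(row 2) gives 130·a = 5·(-583) − 35·(-75) = -290, so a = -29/13.
Then b = ((-75) − 35·(-29/13))/5 = 8/13.

a = -2.231, b = 0.615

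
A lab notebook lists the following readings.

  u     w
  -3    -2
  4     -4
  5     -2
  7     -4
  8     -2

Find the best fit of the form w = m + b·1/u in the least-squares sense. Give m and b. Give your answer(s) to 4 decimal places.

Entries of MᵀM: Σ1 = 5, Σ1/u = 323/840, Σ1/u·1/u = 176149/705600.
For Mᵀw: Σw = -14, Σ1/u·w = -653/420.
So MᵀM·[m, b]ᵀ = Mᵀw: [[5, 323/840]; [323/840, 176149/705600]]·[m, b]ᵀ = [-14, -653/420]ᵀ.
Δ = 5·(176149/705600) − (323/840)² = 24263/22050.
m = ((-14)·(176149/705600) − (323/840)·(-653/420))/(24263/22050) = -13449/5108; b = (5·(-653/420) − (323/840)·(-14))/(24263/22050) = -52710/24263.

m = -2.6329, b = -2.1724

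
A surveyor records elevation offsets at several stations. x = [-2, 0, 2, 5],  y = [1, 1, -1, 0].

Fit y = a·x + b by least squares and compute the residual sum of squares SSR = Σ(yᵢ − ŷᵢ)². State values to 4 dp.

Normal-equation sums: Σx·x = 33, Σx = 5, Σ1 = 4.
Moment sums: Σx·y = -4, Σy = 1.
So AᵀA·[a, b]ᵀ = Aᵀy: [[33, 5]; [5, 4]]·[a, b]ᵀ = [-4, 1]ᵀ.
Determinant 33·4 − 5² = 107.
a = ((-4)·4 − 5·1)/107 = -21/107; b = (33·1 − 5·(-4))/107 = 53/107.
Residuals: 12/107, 54/107, -118/107, 52/107; SSR = 184/107.

SSR = 1.7196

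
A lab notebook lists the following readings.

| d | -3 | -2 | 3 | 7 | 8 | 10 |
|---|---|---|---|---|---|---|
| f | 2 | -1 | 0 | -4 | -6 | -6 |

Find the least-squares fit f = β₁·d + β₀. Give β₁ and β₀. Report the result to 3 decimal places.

XᵀX·[β₁, β₀]ᵀ = Xᵀf reads: 235·β₁ + 23·β₀ = -140;  23·β₁ + 6·β₀ = -15.
Eliminating β₀: 6·(row 1) − 23·(row 2) gives 881·β₁ = 6·(-140) − 23·(-15) = -495, so β₁ = -495/881.
Then β₀ = ((-15) − 23·(-495/881))/6 = -305/881.

β₁ = -0.562, β₀ = -0.346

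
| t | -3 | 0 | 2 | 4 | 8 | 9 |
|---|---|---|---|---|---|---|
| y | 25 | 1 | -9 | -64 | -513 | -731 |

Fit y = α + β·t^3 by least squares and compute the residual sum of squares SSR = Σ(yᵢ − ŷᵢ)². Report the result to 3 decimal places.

With design matrix M, MᵀM = [[6, 1286]; [1286, 798474]] and Mᵀy = [-1291, -800398]ᵀ.
Δ = 6·798474 − 1286² = 3137048.
α = ((-1291)·798474 − 1286·(-800398))/3137048 = -759053/1568524; β = (6·(-800398) − 1286·(-1291))/3137048 = -1571081/1568524.
Residuals: -1223517/784262, 2327577/1568524, -789015/1568524, 922701/1568524, 499713/1568524, -256971/784262; SSR = 8538831/1568524.

SSR = 5.444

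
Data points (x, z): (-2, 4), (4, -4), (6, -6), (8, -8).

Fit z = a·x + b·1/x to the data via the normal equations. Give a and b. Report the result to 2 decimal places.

a = -0.90, b = -3.89

Forming AᵀA = [[120, 4]; [4, 205/576]] and Aᵀz = [-124, -5]ᵀ gives AᵀA·[a, b]ᵀ = Aᵀz.
Δ = 120·(205/576) − 4² = 641/24.
a = ((-124)·(205/576) − 4·(-5))/(641/24) = -3475/3846; b = (120·(-5) − 4·(-124))/(641/24) = -2496/641.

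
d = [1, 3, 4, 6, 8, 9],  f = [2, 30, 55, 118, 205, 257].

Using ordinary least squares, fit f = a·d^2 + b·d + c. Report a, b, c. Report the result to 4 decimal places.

Entries of AᵀA: Σd^2·d^2 = 12291, Σd^2·d = 1549, Σd^2 = 207, Σd·d = 207, Σd = 31, Σ1 = 6.
For Aᵀf: Σd^2·f = 39337, Σd·f = 4973, Σf = 667.
Solving the 3×3 system (Gaussian elimination) gives a = 32461/11248, b = 34351/11248, c = -23491/5624.

a = 2.8859, b = 3.0540, c = -4.1769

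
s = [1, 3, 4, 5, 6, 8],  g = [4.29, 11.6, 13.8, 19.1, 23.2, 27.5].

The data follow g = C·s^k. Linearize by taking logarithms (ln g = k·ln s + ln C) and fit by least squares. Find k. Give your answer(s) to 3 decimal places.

k = 0.912

Taking logs, ln g = k·ln s + ln C, so regress ln g on ln s.
AᵀA = [[13.2535, 7.9655]; [7.9655, 6]], rhs = [23.6038, 15.9400]ᵀ  (here Σln s = 7.9655, Σ(ln s)² = 13.2535, Σln g = 15.9400, Σln s·ln g = 23.6038).
Δ = 13.2535·6 − (7.9655)² = 16.0713; k = (23.6038·6 − 7.9655·15.9400)/16.0713 = 0.91171, ln C = (13.2535·15.9400 − 7.9655·23.6038)/16.0713 = 1.44629.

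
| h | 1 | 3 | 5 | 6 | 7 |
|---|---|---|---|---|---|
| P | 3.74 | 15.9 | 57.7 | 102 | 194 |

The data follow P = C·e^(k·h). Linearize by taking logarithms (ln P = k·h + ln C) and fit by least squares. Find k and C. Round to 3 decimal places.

k = 0.654, C = 2.074

With ln Pᵢ as the transformed response and hᵢ as the regressor:
Σh = 22.0000, Σ(h)² = 120.0000, Σln P = 18.0335, Σh·ln P = 94.5192.
Equations: 120.0000·k + 22.0000·ln C = 94.5192;  22.0000·k + 5·ln C = 18.0335.
Slope k = (n·Σh·ln P − Σh·Σln P)/(n·Σ(h)² − (Σh)²) = (5·94.5192 − 22.0000·18.0335)/116.0000 = 0.65396; ln C = (Σln P − k·Σh)/n = 0.72929, so C = exp(0.72929) = 2.07360.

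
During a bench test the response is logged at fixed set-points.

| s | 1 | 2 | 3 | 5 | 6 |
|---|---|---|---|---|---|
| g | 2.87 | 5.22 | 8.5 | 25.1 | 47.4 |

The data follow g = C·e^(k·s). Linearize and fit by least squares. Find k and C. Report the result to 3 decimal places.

k = 0.552, C = 1.665

Linearized form: ln g = k·s + ln C. From the 5 transformed points,
Over the data: Σs = 17.0000, Σ(s)² = 75.0000, Σln g = 11.9284, Σs·ln g = 50.0456.
Normal system: [[75.0000, 17.0000]; [17.0000, 5]]·[k, ln C]ᵀ = [50.0456, 11.9284]ᵀ.
Solving (det = 86.0000): k = 0.55169, ln C = 0.50991, so C = exp(0.50991) = 1.66515.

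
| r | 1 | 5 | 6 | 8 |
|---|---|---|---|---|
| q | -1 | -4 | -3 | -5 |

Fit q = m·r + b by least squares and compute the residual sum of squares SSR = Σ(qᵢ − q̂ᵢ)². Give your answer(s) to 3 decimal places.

SSR = 1.212

Setting ∂/∂m … = 0 gives: 126·m + 20·b = -79;  20·m + 4·b = -13.
(Σr·r = 126, Σr = 20, Σ1 = 4, Σr·q = -79, Σq = -13.)
Δ = 126·4 − 20² = 104.
m = ((-79)·4 − 20·(-13))/104 = -7/13; b = (126·(-13) − 20·(-79))/104 = -29/52.
Residuals: 5/52, -3/4, 41/52, -7/52; SSR = 63/52.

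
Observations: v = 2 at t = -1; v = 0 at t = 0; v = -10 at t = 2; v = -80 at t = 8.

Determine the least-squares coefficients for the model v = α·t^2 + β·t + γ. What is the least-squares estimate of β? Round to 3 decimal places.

With design matrix A, AᵀA = [[4113, 519, 69]; [519, 69, 9]; [69, 9, 4]] and Aᵀv = [-5158, -662, -88]ᵀ.
Row-reducing yields α = -289/339, β = -5351/1695, γ = -108/565.

β = -3.157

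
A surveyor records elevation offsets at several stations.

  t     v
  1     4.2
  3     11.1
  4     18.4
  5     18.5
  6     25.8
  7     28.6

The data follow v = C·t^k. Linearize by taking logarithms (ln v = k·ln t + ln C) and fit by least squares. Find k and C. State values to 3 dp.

k = 0.996, C = 4.109

Taking logs, ln v = k·ln t + ln C, so regress ln v on ln t.
AᵀA = [[12.7160, 7.8320]; [7.8320, 6]], rhs = [23.7270, 16.2759]ᵀ  (here Σln t = 7.8320, Σ(ln t)² = 12.7160, Σln v = 16.2759, Σln t·ln v = 23.7270).
Solving (det = 14.9557): k = 0.99550, ln C = 1.41319, so C = exp(1.41319) = 4.10903.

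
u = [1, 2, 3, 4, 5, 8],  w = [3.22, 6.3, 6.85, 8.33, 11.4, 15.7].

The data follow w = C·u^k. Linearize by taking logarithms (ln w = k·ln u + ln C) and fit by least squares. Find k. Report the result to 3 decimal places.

k = 0.736

Taking logs, ln w = k·ln u + ln C, so regress ln w on ln u.
Σln u = 6.8669, Σ(ln u)² = 10.5236, Σln w = 12.2413, Σln u·ln w = 15.9714.
Equations: 10.5236·k + 6.8669·ln C = 15.9714;  6.8669·k + 6·ln C = 12.2413.
Δ = 10.5236·6 − (6.8669)² = 15.9867; k = (15.9714·6 − 6.8669·12.2413)/15.9867 = 0.73610, ln C = (10.5236·12.2413 − 6.8669·15.9714)/15.9867 = 1.19776.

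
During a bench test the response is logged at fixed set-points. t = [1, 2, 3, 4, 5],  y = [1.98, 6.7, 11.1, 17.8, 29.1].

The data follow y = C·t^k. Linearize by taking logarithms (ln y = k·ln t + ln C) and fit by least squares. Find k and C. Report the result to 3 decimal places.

k = 1.619, C = 2.011

With ln yᵢ as the transformed response and ln tᵢ as the regressor:
Σln t = 4.7875, Σ(ln t)² = 6.1995, Σln y = 11.2421, Σln t·ln y = 13.3792.
Normal system: [[6.1995, 4.7875]; [4.7875, 5]]·[k, ln C]ᵀ = [13.3792, 11.2421]ᵀ.
Slope k = (n·Σln t·ln y − Σln t·Σln y)/(n·Σ(ln t)² − (Σln t)²) = (5·13.3792 − 4.7875·11.2421)/8.0774 = 1.61863; ln C = (Σln y − k·Σln t)/n = 0.69859, so C = exp(0.69859) = 2.01091.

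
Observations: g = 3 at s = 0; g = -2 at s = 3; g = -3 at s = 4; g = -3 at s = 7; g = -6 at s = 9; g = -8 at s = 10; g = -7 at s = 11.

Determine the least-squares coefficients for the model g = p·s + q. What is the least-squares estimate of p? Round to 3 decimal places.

p = -0.871

Sums needed: Σs·s = 376, Σs = 44, Σ1 = 7.
Moment sums: Σs·g = -250, Σg = -26.
Δ = 376·7 − 44² = 696.
p = ((-250)·7 − 44·(-26))/696 = -101/116; q = (376·(-26) − 44·(-250))/696 = 51/29.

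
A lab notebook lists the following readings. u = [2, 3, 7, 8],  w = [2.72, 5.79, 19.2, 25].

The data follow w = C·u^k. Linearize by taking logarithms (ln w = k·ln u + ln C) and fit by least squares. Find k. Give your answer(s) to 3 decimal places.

Linearized form: ln w = k·ln u + ln C. From the 4 transformed points,
Σln u = 5.8171, Σ(ln u)² = 9.7980, Σln w = 8.9306, Σln u·ln w = 15.0663.
Equations: 9.7980·k + 5.8171·ln C = 15.0663;  5.8171·k + 4·ln C = 8.9306.
Δ = 9.7980·4 − (5.8171)² = 5.3534; k = (15.0663·4 − 5.8171·8.9306)/5.3534 = 1.55329, ln C = (9.7980·8.9306 − 5.8171·15.0663)/5.3534 = -0.02628.

k = 1.553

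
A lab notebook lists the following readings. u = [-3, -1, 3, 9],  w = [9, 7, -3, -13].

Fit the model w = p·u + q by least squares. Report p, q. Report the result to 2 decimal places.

p = -1.90, q = 3.81

MᵀM·[p, q]ᵀ = Mᵀw reads: 100·p + 8·q = -160;  8·p + 4·q = 0.
(Σu·u = 100, Σu = 8, Σ1 = 4, Σu·w = -160, Σw = 0.)
Eliminating q: 4·(row 1) − 8·(row 2) gives 336·p = 4·(-160) − 8·0 = -640, so p = -40/21.
Then q = (0 − 8·(-40/21))/4 = 80/21.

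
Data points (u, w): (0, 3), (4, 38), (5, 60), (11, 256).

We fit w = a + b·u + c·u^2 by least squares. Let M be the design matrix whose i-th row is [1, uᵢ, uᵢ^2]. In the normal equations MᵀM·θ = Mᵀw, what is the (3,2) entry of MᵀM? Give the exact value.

Row 3 ↔ basis u^2, column 2 ↔ basis u, so (MᵀM)_{3,2} = Σᵢ (u^2)·(u) = (0)·(0) + (16)·(4) + (25)·(5) + (121)·(11) = 1520.

1520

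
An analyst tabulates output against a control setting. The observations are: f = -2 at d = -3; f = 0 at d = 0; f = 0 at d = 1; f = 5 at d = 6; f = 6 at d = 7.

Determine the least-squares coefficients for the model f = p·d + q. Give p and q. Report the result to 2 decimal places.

p = 0.82, q = -0.01

Compute the Gram sums: Σd·d = 95, Σd = 11, Σ1 = 5.
For Xᵀf: Σd·f = 78, Σf = 9.
Normal equations: [[95, 11]; [11, 5]]·[p, q]ᵀ = [78, 9]ᵀ.
Eliminating q: 5·(row 1) − 11·(row 2) gives 354·p = 5·78 − 11·9 = 291, so p = 97/118.
Then q = (9 − 11·(97/118))/5 = -1/118.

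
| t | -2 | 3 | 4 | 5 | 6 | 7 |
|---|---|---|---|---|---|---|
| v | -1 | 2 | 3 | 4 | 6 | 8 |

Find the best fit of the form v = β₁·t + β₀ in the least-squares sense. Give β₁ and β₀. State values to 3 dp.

The normal system AᵀA·[β₁, β₀]ᵀ = Aᵀv is [[139, 23]; [23, 6]]·[β₁, β₀]ᵀ = [132, 22]ᵀ.
det = 139·6 − 23² = 305.
β₁ = (132·6 − 23·22)/305 = 286/305; β₀ = (139·22 − 23·132)/305 = 22/305.

β₁ = 0.938, β₀ = 0.072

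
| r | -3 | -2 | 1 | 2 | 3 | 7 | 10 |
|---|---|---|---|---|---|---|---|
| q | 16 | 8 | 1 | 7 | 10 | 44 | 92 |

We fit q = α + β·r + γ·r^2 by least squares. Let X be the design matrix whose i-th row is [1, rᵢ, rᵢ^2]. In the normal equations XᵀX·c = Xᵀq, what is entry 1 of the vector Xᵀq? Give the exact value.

178

Entry 1 ↔ basis 1, so (Xᵀq)_{1} = Σᵢ qᵢ = (1)·(16) + (1)·(8) + (1)·(1) + (1)·(7) + (1)·(10) + (1)·(44) + (1)·(92) = 178.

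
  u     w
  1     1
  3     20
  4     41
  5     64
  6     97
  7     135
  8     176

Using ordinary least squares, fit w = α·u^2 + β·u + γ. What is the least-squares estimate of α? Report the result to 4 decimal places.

α = 3.0106

Setting ∂/∂α … = 0 gives: 8756·α + 1288·β + 200·γ = 23808;  1288·α + 200·β + 34·γ = 3480;  200·α + 34·β + 7·γ = 534.
(Σu^2·u^2 = 8756, Σu^2·u = 1288, Σu^2 = 200, Σu·u = 200, Σu = 34, Σ1 = 7, Σu^2·w = 23808, Σu·w = 3480, Σw = 534.)
Solving the 3×3 system (Gaussian elimination) gives α = 2550/847, β = -1623/847, γ = -360/847.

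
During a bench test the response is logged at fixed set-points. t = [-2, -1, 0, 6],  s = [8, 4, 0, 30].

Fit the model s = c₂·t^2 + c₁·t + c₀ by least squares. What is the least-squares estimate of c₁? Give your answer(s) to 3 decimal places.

c₁ = -1.728

Normal-equation sums: Σt^2·t^2 = 1313, Σt^2·t = 207, Σt^2 = 41, Σt·t = 41, Σt = 3, Σ1 = 4.
For Mᵀs: Σt^2·s = 1116, Σt·s = 160, Σs = 42.
Row-reducing yields c₂ = 783/706, c₁ = -6101/3530, c₀ = 756/1765.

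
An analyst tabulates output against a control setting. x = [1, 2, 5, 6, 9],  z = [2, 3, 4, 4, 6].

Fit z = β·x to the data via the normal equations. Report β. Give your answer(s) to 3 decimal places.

Forming MᵀM = [[147]] and Mᵀz = [106]ᵀ gives MᵀM·[β]ᵀ = Mᵀz.
β = 106/147 = 0.721088.

β = 0.721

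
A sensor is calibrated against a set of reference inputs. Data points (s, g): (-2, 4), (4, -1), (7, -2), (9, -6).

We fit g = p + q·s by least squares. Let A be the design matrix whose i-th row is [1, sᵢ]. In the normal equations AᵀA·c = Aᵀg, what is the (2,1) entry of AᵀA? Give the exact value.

Row 2 ↔ basis s, column 1 ↔ basis 1, so (AᵀA)_{2,1} = Σᵢ s = (-2)·(1) + (4)·(1) + (7)·(1) + (9)·(1) = 18.

18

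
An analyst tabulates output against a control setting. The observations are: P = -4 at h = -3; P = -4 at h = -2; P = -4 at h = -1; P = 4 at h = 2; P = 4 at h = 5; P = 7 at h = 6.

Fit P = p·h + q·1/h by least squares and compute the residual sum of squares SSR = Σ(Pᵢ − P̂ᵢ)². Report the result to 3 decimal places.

Setting ∂/∂p … = 0 gives: 79·p + 6·q = 94;  6·p + (1511/900)·q = 113/10.
(Σh·h = 79, Σh·1/h = 6, Σ1/h·1/h = 1511/900, Σh·P = 94, Σ1/h·P = 113/10.)
det = 79·(1511/900) − 6² = 86969/900.
p = (94·(1511/900) − 6·(113/10))/(86969/900) = 81014/86969; q = (79·(113/10) − 6·94)/(86969/900) = 295830/86969.
Residuals: -6224/86969, -37933/86969, 28968/86969, 37933/86969, -116360/86969, 73394/86969; SSR = 260806/86969.

SSR = 2.999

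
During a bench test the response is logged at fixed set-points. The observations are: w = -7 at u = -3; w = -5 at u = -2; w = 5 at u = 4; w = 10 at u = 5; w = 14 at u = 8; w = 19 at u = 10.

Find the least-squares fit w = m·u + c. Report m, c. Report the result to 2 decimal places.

The normal equations are: 218·m + 22·c = 403;  22·m + 6·c = 36.
Eliminating c: 6·(row 1) − 22·(row 2) gives 824·m = 6·403 − 22·36 = 1626, so m = 813/412.
Then c = (36 − 22·(813/412))/6 = -509/412.

m = 1.97, c = -1.24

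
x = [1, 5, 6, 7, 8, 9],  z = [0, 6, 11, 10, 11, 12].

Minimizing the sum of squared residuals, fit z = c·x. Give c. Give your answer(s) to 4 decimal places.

Forming AᵀA = [[256]] and Aᵀz = [362]ᵀ gives AᵀA·[c]ᵀ = Aᵀz.
c = 362/256 = 1.41406.

c = 1.4141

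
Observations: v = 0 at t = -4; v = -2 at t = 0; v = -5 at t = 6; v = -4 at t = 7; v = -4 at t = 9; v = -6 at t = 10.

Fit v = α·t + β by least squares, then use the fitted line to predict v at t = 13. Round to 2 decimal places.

Sums needed: Σt·t = 282, Σt = 28, Σ1 = 6.
Moment sums: Σt·v = -154, Σv = -21.
Determinant 282·6 − 28² = 908.
α = ((-154)·6 − 28·(-21))/908 = -84/227; β = (282·(-21) − 28·(-154))/908 = -805/454.
At t = 13: v̂ = (-84/227)·(13) + (-805/454)·(1) = -2989/454.

v̂ = -6.58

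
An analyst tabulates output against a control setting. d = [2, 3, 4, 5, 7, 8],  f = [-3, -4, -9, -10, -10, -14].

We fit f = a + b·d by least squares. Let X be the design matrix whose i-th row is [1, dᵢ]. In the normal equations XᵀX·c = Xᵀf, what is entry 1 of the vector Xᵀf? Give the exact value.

-50

Entry 1 ↔ basis 1, so (Xᵀf)_{1} = Σᵢ fᵢ = (1)·(-3) + (1)·(-4) + (1)·(-9) + (1)·(-10) + (1)·(-10) + (1)·(-14) = -50.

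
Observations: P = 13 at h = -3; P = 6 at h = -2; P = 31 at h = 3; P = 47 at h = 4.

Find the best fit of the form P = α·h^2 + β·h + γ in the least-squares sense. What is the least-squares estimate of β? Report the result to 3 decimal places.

β = 2.989

Entries of AᵀA: Σh^2·h^2 = 434, Σh^2·h = 56, Σh^2 = 38, Σh·h = 38, Σh = 2, Σ1 = 4.
For AᵀP: Σh^2·P = 1172, Σh·P = 230, ΣP = 97.
Inverting the 3×3 Gram matrix, [α, β, γ]ᵀ = [23/12, 1327/444, 673/148]ᵀ.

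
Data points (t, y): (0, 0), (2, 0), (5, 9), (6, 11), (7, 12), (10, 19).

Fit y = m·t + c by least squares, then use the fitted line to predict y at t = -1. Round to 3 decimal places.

Setting ∂/∂m … = 0 gives: 214·m + 30·c = 385;  30·m + 6·c = 51.
Eliminating c: 6·(row 1) − 30·(row 2) gives 384·m = 6·385 − 30·51 = 780, so m = 65/32.
Then c = (51 − 30·(65/32))/6 = -53/32.
At t = -1: ŷ = (65/32)·(-1) + (-53/32)·(1) = -59/16.

ŷ = -3.688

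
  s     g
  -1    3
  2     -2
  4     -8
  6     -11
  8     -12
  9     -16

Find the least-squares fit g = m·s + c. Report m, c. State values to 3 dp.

m = -1.827, c = 0.860

XᵀX·[m, c]ᵀ = Xᵀg reads: 202·m + 28·c = -345;  28·m + 6·c = -46.
det = 202·6 − 28² = 428.
m = ((-345)·6 − 28·(-46))/428 = -391/214; c = (202·(-46) − 28·(-345))/428 = 92/107.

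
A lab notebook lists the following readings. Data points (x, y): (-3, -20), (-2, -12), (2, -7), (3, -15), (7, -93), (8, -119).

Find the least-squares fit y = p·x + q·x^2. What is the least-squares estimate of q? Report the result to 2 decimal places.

q = -2.00

Forming MᵀM = [[139, 855]; [855, 6691]] and Mᵀy = [-1578, -12564]ᵀ gives MᵀM·[p, q]ᵀ = Mᵀy.
Determinant 139·6691 − 855² = 199024.
p = ((-1578)·6691 − 855·(-12564))/199024 = 91911/99512; q = (139·(-12564) − 855·(-1578))/199024 = -198603/99512.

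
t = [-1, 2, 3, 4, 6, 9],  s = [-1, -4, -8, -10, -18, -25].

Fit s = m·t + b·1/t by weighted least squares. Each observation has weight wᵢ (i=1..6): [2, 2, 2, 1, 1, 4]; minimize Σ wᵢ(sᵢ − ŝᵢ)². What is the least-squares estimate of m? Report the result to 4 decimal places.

Entries of MᵀWM: Σwᵢ·t·t = 404, Σwᵢ·t·1/t = 12, Σwᵢ·1/t·1/t = 3709/1296.
And Σwᵢ·t·s = -1110, Σwᵢ·1/t·s = -431/18.
Normal equations: [[404, 12]; [12, 3709/1296]]·[m, b]ᵀ = [-1110, -431/18]ᵀ.
det = 404·(3709/1296) − 12² = 327953/324.
m = ((-1110)·(3709/1296) − 12·(-431/18))/(327953/324) = -1872303/655906; b = (404·(-431/18) − 12·(-1110))/(327953/324) = 1181448/327953.

m = -2.8545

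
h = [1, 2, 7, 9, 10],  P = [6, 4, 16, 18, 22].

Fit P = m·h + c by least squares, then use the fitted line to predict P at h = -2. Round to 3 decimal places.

P̂ = -1.419

From the data, Σh·h = 235, Σh = 29, Σ1 = 5.
For AᵀP: Σh·P = 508, ΣP = 66.
det = 235·5 − 29² = 334.
m = (508·5 − 29·66)/334 = 313/167; c = (235·66 − 29·508)/334 = 389/167.
At h = -2: P̂ = (313/167)·(-2) + (389/167)·(1) = -237/167.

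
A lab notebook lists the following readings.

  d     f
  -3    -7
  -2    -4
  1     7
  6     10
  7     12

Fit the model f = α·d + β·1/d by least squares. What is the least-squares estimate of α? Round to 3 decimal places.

α = 1.573

Entries of XᵀX: Σd·d = 99, Σd·1/d = 5, Σ1/d·1/d = 1243/882.
For Xᵀf: Σd·f = 180, Σ1/d·f = 103/7.
Normal equations: [[99, 5]; [5, 1243/882]]·[α, β]ᵀ = [180, 103/7]ᵀ.
det = 99·(1243/882) − 5² = 11223/98.
α = (180·(1243/882) − 5·(103/7))/(11223/98) = 17650/11223; β = (99·(103/7) − 5·180)/(11223/98) = 6062/1247.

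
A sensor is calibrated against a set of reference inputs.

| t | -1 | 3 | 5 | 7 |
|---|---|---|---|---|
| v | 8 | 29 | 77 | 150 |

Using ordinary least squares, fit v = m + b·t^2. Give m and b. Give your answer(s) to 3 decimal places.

m = 3.500, b = 2.976

Sums needed: Σ1 = 4, Σt^2 = 84, Σt^2·t^2 = 3108.
For Xᵀv: Σv = 264, Σt^2·v = 9544.
So XᵀX·[m, b]ᵀ = Xᵀv: [[4, 84]; [84, 3108]]·[m, b]ᵀ = [264, 9544]ᵀ.
Eliminating b: 3108·(row 1) − 84·(row 2) gives 5376·m = 3108·264 − 84·9544 = 18816, so m = 7/2.
Then b = (9544 − 84·(7/2))/3108 = 125/42.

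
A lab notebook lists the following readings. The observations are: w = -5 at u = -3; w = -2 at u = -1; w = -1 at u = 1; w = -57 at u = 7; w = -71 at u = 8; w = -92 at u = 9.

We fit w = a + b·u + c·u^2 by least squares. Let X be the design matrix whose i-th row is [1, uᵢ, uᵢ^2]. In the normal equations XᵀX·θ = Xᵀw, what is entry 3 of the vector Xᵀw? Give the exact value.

Entry 3 ↔ basis u^2, so (Xᵀw)_{3} = Σᵢ (u^2)·wᵢ = (9)·(-5) + (1)·(-2) + (1)·(-1) + (49)·(-57) + (64)·(-71) + (81)·(-92) = -14837.

-14837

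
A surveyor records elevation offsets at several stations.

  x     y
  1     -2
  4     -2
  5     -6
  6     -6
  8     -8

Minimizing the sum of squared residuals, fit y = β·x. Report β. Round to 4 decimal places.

MᵀM·[β]ᵀ = Mᵀy reads: 142·β = -140.
Hence β = -140 / 142 ≈ -0.985915.

β = -0.9859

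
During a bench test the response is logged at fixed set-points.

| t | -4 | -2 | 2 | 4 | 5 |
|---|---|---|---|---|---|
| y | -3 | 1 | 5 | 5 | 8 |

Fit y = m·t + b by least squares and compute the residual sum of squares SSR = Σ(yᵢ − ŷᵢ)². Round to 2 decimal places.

SSR = 4.53

Normal-equation sums: Σt·t = 65, Σt = 5, Σ1 = 5.
Right-hand side: Σt·y = 80, Σy = 16.
Normal equations: [[65, 5]; [5, 5]]·[m, b]ᵀ = [80, 16]ᵀ.
Δ = 65·5 − 5² = 300.
m = (80·5 − 5·16)/300 = 16/15; b = (65·16 − 5·80)/300 = 32/15.
Residuals: -13/15, 1, 11/15, -7/5, 8/15; SSR = 68/15.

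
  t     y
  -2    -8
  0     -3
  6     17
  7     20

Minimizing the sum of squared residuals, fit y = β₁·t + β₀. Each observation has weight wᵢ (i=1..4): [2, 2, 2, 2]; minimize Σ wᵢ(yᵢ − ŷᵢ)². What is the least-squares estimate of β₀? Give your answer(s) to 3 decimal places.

β₀ = -2.230

Entries of MᵀWM: Σwᵢ·t·t = 178, Σwᵢ·t = 22, Σwᵢ·1 = 8.
And Σwᵢ·t·y = 516, Σwᵢ·y = 52.
MᵀWM·[β₁, β₀]ᵀ = MᵀWy becomes [[178, 22]; [22, 8]]·[β₁, β₀]ᵀ = [516, 52]ᵀ.
det = 178·8 − 22² = 940.
β₁ = (516·8 − 22·52)/940 = 746/235; β₀ = (178·52 − 22·516)/940 = -524/235.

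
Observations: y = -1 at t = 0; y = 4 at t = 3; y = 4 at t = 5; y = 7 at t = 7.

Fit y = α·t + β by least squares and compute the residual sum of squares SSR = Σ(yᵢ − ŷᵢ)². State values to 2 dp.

Sums needed: Σt·t = 83, Σt = 15, Σ1 = 4.
Moment sums: Σt·y = 81, Σy = 14.
Δ = 83·4 − 15² = 107.
α = (81·4 − 15·14)/107 = 114/107; β = (83·14 − 15·81)/107 = -53/107.
Residuals: -54/107, 139/107, -89/107, 4/107; SSR = 282/107.

SSR = 2.64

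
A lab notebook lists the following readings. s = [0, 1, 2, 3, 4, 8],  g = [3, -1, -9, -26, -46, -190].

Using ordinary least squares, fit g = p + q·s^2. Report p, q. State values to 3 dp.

With design matrix M, MᵀM = [[6, 94]; [94, 4450]] and Mᵀg = [-269, -13167]ᵀ.
Determinant 6·4450 − 94² = 17864.
p = ((-269)·4450 − 94·(-13167))/17864 = 5081/2233; q = (6·(-13167) − 94·(-269))/17864 = -13429/4466.

p = 2.275, q = -3.007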